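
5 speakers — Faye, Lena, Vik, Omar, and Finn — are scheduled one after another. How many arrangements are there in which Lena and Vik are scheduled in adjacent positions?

Treat {Lena, Vik} as a single unit. There are 4 units to order, and the pair itself can be ordered 2 ways.
So the count is 2·(4)! = 48.

48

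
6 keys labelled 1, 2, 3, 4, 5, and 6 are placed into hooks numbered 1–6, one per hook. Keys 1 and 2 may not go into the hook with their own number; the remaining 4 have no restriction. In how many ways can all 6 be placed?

504

Let Aᵢ (for i ∈ {1, 2}) be the placements that put key i in its forbidden hook. Any j of these fix j positions, leaving (6−j)! ways to fill the rest, and there are C(2,j) ways to pick which j.
By inclusion–exclusion, the number of valid placements is Σ_{j=0}^{2} (−1)^j C(2,j)·(6−j)!.
Computing: 720 − 240 + 24 = 504.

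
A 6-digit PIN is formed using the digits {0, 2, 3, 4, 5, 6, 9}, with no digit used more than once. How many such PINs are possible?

5040

With no repetition, fill the 6 digits in order: 7 choices, then 6, down to 2.
7 × 6 × 5 × 4 × 3 × 2 = 5040.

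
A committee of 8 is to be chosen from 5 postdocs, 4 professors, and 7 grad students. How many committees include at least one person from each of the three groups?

With no constraint there are C(16,8) = 12870 possible selections.
Selections missing a whole group: no postdocs → C(11,8) = 165; no professors → C(12,8) = 495; no grad students → C(9,8) = 9.
Add back selections omitting two groups (i.e. drawn from a single group): C(5,8) + C(4,8) + C(7,8) = 0.
By inclusion–exclusion: 12870 − 669 + 0 = 12201.

12201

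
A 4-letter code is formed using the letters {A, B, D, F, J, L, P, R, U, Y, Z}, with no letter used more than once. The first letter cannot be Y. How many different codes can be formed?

The first letter has 11−1 = 10 choices (anything except Y).
The remaining 3 letters are filled from the other 10 symbols without repetition: 10 × 9 × 8 = 720.
Total: 10 × 720 = 7200.

7200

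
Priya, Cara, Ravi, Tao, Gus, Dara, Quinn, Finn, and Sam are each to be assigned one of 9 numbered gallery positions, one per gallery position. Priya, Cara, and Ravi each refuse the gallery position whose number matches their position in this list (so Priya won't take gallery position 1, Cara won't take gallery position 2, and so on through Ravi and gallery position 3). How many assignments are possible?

256320

Let Aᵢ (for i ∈ {1, 2, 3}) be the placements that put person i in their forbidden gallery position. Any j of these fix j positions, leaving (9−j)! ways to fill the rest, and there are C(3,j) ways to pick which j.
By inclusion–exclusion, the number of valid placements is Σ_{j=0}^{3} (−1)^j C(3,j)·(9−j)!.
Computing: 362880 − 120960 + 15120 − 720 = 256320.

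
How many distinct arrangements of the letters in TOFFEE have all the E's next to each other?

Treat the 2 copies of E as a single block. The multiset to arrange is then {EE, F, F, O, T}, 5 items in all.
That gives (5)!/(2!) = 60 arrangements.

60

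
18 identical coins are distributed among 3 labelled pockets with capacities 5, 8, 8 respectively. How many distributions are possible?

10

Ignoring the caps, the number of non-negative solutions to x_1+…+x_3 = 18 is C(20,2) = 190.
Subtract solutions that violate a single cap (substitute x_i' = x_i − (cap_i+1)): x_1 ≥ 6 gives C(14,2) = 91; x_2 ≥ 9 gives C(11,2) = 55; x_3 ≥ 9 gives C(11,2) = 55. Together 201.
Add back pairs where two caps are both exceeded: 10 + 10 + 1 = 21.
By inclusion–exclusion the count is 190 − 201 + 21 = 10.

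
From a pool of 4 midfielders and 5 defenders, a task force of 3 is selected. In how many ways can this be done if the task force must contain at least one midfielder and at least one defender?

Unrestricted: C(9,3) = 84 ways to pick any 3 of the 9.
Selections missing a whole group: no midfielders → C(5,3) = 10; no defenders → C(4,3) = 4.
Both groups omitted at once is impossible, so 84 − 14 = 70.

70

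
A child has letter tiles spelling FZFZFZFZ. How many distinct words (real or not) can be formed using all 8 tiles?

70

Letter multiplicities in FZFZFZFZ: F×4, Z×4.
Dividing 8! = 40320 by 4!·4! = 576 for the repeated letters gives 70.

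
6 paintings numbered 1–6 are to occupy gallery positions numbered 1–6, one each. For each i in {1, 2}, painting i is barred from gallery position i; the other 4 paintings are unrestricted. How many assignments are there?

Let Aᵢ (for i ∈ {1, 2}) be the placements that put painting i in its forbidden gallery position. Any j of these fix j positions, leaving (6−j)! ways to fill the rest, and there are C(2,j) ways to pick which j.
By inclusion–exclusion, the number of valid placements is Σ_{j=0}^{2} (−1)^j C(2,j)·(6−j)!.
Computing: 720 − 240 + 24 = 504.

504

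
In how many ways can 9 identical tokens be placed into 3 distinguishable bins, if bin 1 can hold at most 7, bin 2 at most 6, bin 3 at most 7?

Ignoring the caps, the number of non-negative solutions to x_1+…+x_3 = 9 is C(11,2) = 55.
Subtract solutions that violate a single cap (substitute x_i' = x_i − (cap_i+1)): x_1 ≥ 8 gives C(3,2) = 3; x_2 ≥ 7 gives C(4,2) = 6; x_3 ≥ 8 gives C(3,2) = 3. Together 12.
No two caps can be exceeded simultaneously, so the pair terms are all 0.
By inclusion–exclusion the count is 55 − 12 + 0 = 43.

43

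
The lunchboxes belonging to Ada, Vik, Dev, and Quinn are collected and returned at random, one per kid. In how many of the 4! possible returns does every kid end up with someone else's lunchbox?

This is the derangement count D_4: permutations of 4 items with no fixed point.
By inclusion–exclusion this is Σ_{j=0}^{4} (−1)^j C(4,j)·(4−j)!.
Computing: 24 − 24 + 12 − 4 + 1 = 9.

9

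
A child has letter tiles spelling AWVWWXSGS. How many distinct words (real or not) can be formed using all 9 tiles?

30240

AWVWWXSGS has 9 letters with S appearing twice and W appearing 3 times.
Dividing 9! = 362880 by 3!·2! = 12 for the repeated letters gives 30240.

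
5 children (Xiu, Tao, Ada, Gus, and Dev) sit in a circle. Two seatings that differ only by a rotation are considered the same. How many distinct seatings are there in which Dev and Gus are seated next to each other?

12

Treat {Dev, Gus} as one unit (2 internal orders) and seat the resulting 4 units around the table: (3)! circular arrangements.
So 2 × (3)! = 2 × 6 = 12.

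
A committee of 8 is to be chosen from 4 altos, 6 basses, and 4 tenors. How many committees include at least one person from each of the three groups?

2912

Total 8-person selections from all 14: C(14,8) = 3003.
Selections missing a whole group: no altos → C(10,8) = 45; no basses → C(8,8) = 1; no tenors → C(10,8) = 45.
Add back selections omitting two groups (i.e. drawn from a single group): C(4,8) + C(6,8) + C(4,8) = 0.
By inclusion–exclusion: 3003 − 91 + 0 = 2912.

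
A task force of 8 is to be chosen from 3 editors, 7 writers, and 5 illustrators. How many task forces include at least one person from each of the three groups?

5894

Unrestricted: C(15,8) = 6435 ways to pick any 8 of the 15.
Selections missing a whole group: no editors → C(12,8) = 495; no writers → C(8,8) = 1; no illustrators → C(10,8) = 45.
Add back selections omitting two groups (i.e. drawn from a single group): C(3,8) + C(7,8) + C(5,8) = 0.
By inclusion–exclusion: 6435 − 541 + 0 = 5894.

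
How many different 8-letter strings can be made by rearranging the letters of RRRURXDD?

The 8 letters of RRRURXDD have repeats: D appearing twice and R appearing 4 times.
Dividing 8! = 40320 by 4!·2! = 48 for the repeated letters gives 840.

840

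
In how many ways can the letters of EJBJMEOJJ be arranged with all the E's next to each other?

1680

Treat the 2 copies of E as a single block. The multiset to arrange is then {EE, B, J, J, J, J, M, O}, 8 items in all.
That gives (8)!/(4!) = 1680 arrangements.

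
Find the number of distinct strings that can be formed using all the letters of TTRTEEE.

140

Letter multiplicities in TTRTEEE: E×3, R×1, T×3.
The number of distinct arrangements is 7!/(3!·3!) = 5040/36 = 140.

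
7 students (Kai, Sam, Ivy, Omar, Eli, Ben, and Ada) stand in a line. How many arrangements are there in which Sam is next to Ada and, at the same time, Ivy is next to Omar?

480

Treat {Sam,Ada} as one block (2 orders) and {Ivy,Omar} as another (2 orders).
That leaves 5 units to arrange: 2 × 2 × 5! = 4 × 120 = 480.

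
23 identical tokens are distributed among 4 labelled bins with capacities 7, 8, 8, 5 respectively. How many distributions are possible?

56

Ignoring the caps, the number of non-negative solutions to x_1+…+x_4 = 23 is C(26,3) = 2600.
Subtract solutions that violate a single cap (substitute x_i' = x_i − (cap_i+1)): x_1 ≥ 8 gives C(18,3) = 816; x_2 ≥ 9 gives C(17,3) = 680; x_3 ≥ 9 gives C(17,3) = 680; x_4 ≥ 6 gives C(20,3) = 1140. Together 3316.
Add back pairs where two caps are both exceeded: 84 + 84 + 220 + 56 + 165 + 165 = 774.
Subtract triples: 0 + 1 + 1 + 0 = 2.
By inclusion–exclusion the count is 2600 − 3316 + 774 − 2 = 56.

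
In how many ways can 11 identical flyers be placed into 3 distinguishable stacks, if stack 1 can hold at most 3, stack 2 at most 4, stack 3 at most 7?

Without the upper bounds there are C(13,2) = 78 ways to split 11 among 3 stacks.
Subtract solutions that violate a single cap (substitute x_i' = x_i − (cap_i+1)): x_1 ≥ 4 gives C(9,2) = 36; x_2 ≥ 5 gives C(8,2) = 28; x_3 ≥ 8 gives C(5,2) = 10. Together 74.
Add back pairs where two caps are both exceeded: 6 + 0 + 0 = 6.
By inclusion–exclusion the count is 78 − 74 + 6 = 10.

10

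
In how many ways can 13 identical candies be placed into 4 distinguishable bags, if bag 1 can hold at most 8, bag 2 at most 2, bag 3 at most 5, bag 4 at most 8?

Without the upper bounds there are C(16,3) = 560 ways to split 13 among 4 bags.
Subtract solutions that violate a single cap (substitute x_i' = x_i − (cap_i+1)): x_1 ≥ 9 gives C(7,3) = 35; x_2 ≥ 3 gives C(13,3) = 286; x_3 ≥ 6 gives C(10,3) = 120; x_4 ≥ 9 gives C(7,3) = 35. Together 476.
Add back pairs where two caps are both exceeded: 4 + 0 + 0 + 35 + 4 + 0 = 43.
By inclusion–exclusion the count is 560 − 476 + 43 = 127.

127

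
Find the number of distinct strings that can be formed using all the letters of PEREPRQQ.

The 8 letters of PEREPRQQ have repeats: E appearing twice, P appearing twice, Q appearing twice, and R appearing twice.
So there are 8! / (2!·2!·2!·2!) = 2520 distinguishable arrangements.

2520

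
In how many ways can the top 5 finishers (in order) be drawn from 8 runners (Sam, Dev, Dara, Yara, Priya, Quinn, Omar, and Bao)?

6720

There are 8 choices for 1st place, 7 for 2nd, and so on down to 4 for position 5.
That gives 8 × 7 × 6 × 5 × 4 = 6720.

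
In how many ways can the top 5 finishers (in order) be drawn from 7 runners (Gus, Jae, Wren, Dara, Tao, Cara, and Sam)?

2520

There are 7 choices for 1st place, 6 for 2nd, and so on down to 3 for position 5.
That gives 7 × 6 × 5 × 4 × 3 = 2520.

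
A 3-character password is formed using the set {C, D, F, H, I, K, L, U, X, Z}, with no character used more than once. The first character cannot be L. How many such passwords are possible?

The first character has 10−1 = 9 choices (anything except L).
The remaining 2 characters are filled from the other 9 symbols without repetition: 9 × 8 = 72.
Total: 9 × 72 = 648.

648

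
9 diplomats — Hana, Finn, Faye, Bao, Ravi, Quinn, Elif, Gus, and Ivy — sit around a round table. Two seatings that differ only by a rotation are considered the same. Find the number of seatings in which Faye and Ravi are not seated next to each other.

Without the restriction there are (8)! = 40320 seatings.
Seatings with Faye beside Ravi: treat them as a block with 2 internal orders, giving 2 × (7)! = 10080.
Subtracting, 40320 − 10080 = 30240.

30240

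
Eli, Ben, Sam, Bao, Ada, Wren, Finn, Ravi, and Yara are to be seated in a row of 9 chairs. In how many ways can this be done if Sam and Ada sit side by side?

Treat {Sam, Ada} as a single unit. There are 8 units to order, and the pair itself can be ordered 2 ways.
So the count is 2·(8)! = 80640.

80640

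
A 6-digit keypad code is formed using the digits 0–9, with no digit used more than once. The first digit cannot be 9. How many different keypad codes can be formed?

136080

The first digit has 10−1 = 9 choices (anything except 9).
The remaining 5 digits are filled from the other 9 symbols without repetition: 9 × 8 × 7 × 6 × 5 = 15120.
Total: 9 × 15120 = 136080.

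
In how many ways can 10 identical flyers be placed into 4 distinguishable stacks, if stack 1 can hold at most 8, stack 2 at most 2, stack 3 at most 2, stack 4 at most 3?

Without the upper bounds there are C(13,3) = 286 ways to split 10 among 4 stacks.
Subtract solutions that violate a single cap (substitute x_i' = x_i − (cap_i+1)): x_1 ≥ 9 gives C(4,3) = 4; x_2 ≥ 3 gives C(10,3) = 120; x_3 ≥ 3 gives C(10,3) = 120; x_4 ≥ 4 gives C(9,3) = 84. Together 328.
Add back pairs where two caps are both exceeded: 0 + 0 + 0 + 35 + 20 + 20 = 75.
Subtract triples: 0 + 0 + 0 + 1 = 1.
By inclusion–exclusion the count is 286 − 328 + 75 − 1 = 32.

32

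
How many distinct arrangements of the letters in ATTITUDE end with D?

840

Fix D in the last position and arrange the remaining 7 letters.
Those 7 letters have T appearing 3 times, giving (7)!/(3!) = 840.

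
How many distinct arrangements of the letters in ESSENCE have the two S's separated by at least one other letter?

Total arrangements of ESSENCE: 7!/(3!·2!) = 420.
Arrangements with the S's together: treat SS as one letter, giving (6)!/(3!) = 120.
Hence 420 − 120 = 300.

300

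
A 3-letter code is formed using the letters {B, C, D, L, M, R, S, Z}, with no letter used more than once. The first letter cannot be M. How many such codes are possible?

The first letter has 8−1 = 7 choices (anything except M).
The remaining 2 letters are filled from the other 7 symbols without repetition: 7 × 6 = 42.
Total: 7 × 42 = 294.

294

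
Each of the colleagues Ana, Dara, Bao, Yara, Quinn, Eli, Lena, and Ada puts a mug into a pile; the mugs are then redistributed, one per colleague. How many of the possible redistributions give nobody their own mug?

14833

Let Aᵢ be the assignments in which colleague i gets their own mug. We want the size of the complement of A₁∪…∪A_8.
By inclusion–exclusion this is Σ_{j=0}^{8} (−1)^j C(8,j)·(8−j)!.
Computing: 40320 − 40320 + 20160 − 6720 + 1680 − 336 + 56 − 8 + 1 = 14833.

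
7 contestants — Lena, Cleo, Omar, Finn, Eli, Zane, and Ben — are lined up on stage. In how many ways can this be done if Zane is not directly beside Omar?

3600

Of the 7! = 5040 arrangements, those with Zane and Omar adjacent number 2 × 6! = 1440 (treat the pair as a block with 2 internal orders).
Complementary counting: 5040 − 1440 = 3600.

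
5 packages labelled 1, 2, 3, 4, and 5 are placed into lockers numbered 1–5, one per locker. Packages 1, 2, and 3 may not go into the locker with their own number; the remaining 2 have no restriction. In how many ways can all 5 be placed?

64

Let Aᵢ (for i ∈ {1, 2, 3}) be the placements that put package i in its forbidden locker. Any j of these fix j positions, leaving (5−j)! ways to fill the rest, and there are C(3,j) ways to pick which j.
By inclusion–exclusion, the number of valid placements is Σ_{j=0}^{3} (−1)^j C(3,j)·(5−j)!.
Computing: 120 − 72 + 18 − 2 = 64.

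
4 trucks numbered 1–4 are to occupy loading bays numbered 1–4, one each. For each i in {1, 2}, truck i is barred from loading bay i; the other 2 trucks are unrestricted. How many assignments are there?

Let Aᵢ (for i ∈ {1, 2}) be the placements that put truck i in its forbidden loading bay. Any j of these fix j positions, leaving (4−j)! ways to fill the rest, and there are C(2,j) ways to pick which j.
By inclusion–exclusion, the number of valid placements is Σ_{j=0}^{2} (−1)^j C(2,j)·(4−j)!.
Computing: 24 − 12 + 2 = 14.

14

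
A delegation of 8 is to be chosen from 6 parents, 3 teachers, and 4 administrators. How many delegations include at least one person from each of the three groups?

1233

Total 8-person selections from all 13: C(13,8) = 1287.
Selections missing a whole group: no parents → C(7,8) = 0; no teachers → C(10,8) = 45; no administrators → C(9,8) = 9.
Add back selections omitting two groups (i.e. drawn from a single group): C(6,8) + C(3,8) + C(4,8) = 0.
By inclusion–exclusion: 1287 − 54 + 0 = 1233.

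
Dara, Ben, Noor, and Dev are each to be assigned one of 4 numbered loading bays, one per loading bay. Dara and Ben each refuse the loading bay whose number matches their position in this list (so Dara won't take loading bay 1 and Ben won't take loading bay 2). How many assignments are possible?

14

Let Aᵢ (for i ∈ {1, 2}) be the placements that put person i in their forbidden loading bay. Any j of these fix j positions, leaving (4−j)! ways to fill the rest, and there are C(2,j) ways to pick which j.
By inclusion–exclusion, the number of valid placements is Σ_{j=0}^{2} (−1)^j C(2,j)·(4−j)!.
Computing: 24 − 12 + 2 = 14.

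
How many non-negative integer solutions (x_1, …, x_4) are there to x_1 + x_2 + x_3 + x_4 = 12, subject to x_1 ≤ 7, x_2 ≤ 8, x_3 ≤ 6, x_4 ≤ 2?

139

By stars and bars, unrestricted non-negative solutions to x_1+…+x_4 = 12 number C(12+3,3) = 455.
Subtract solutions that violate a single cap (substitute x_i' = x_i − (cap_i+1)): x_1 ≥ 8 gives C(7,3) = 35; x_2 ≥ 9 gives C(6,3) = 20; x_3 ≥ 7 gives C(8,3) = 56; x_4 ≥ 3 gives C(12,3) = 220. Together 331.
Add back pairs where two caps are both exceeded: 0 + 0 + 4 + 0 + 1 + 10 = 15.
By inclusion–exclusion the count is 455 − 331 + 15 = 139.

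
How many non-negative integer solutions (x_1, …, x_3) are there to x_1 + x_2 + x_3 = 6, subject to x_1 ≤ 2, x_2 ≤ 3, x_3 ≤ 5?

11

Without the upper bounds there are C(8,2) = 28 ways to split 6 among 3 variables.
Subtract solutions that violate a single cap (substitute x_i' = x_i − (cap_i+1)): x_1 ≥ 3 gives C(5,2) = 10; x_2 ≥ 4 gives C(4,2) = 6; x_3 ≥ 6 gives C(2,2) = 1. Together 17.
No two caps can be exceeded simultaneously, so the pair terms are all 0.
By inclusion–exclusion the count is 28 − 17 + 0 = 11.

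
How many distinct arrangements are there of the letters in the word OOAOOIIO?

168

OOAOOIIO has 8 letters with I appearing twice and O appearing 5 times.
The number of distinct arrangements is 8!/(5!·2!) = 40320/240 = 168.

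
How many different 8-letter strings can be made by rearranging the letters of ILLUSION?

10080

The 8 letters of ILLUSION have repeats: I appearing twice and L appearing twice.
So there are 8! / (2!·2!) = 10080 distinguishable arrangements.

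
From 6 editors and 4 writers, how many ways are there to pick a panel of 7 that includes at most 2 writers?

Split by how many writers are chosen (0 through 2).
Sum: C(4,0)·C(6,7) + C(4,1)·C(6,6) + C(4,2)·C(6,5) = 0 + 4 + 36 = 40.

40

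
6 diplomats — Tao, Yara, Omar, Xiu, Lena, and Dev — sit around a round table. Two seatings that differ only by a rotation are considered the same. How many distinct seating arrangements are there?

120

Around a circle, 6 distinct people have 6!/6 = (5)! = 120 rotationally distinct seatings.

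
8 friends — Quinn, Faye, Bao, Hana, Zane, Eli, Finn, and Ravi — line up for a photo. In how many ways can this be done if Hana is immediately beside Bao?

Glue Hana and Bao into one block (2 internal orders), leaving 7 units to arrange in a row.
That gives 2 × 7! = 2 × 5040 = 10080.

10080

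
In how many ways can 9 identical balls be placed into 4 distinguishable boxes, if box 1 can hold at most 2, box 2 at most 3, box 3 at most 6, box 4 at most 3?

By stars and bars, unrestricted non-negative solutions to x_1+…+x_4 = 9 number C(9+3,3) = 220.
Subtract solutions that violate a single cap (substitute x_i' = x_i − (cap_i+1)): x_1 ≥ 3 gives C(9,3) = 84; x_2 ≥ 4 gives C(8,3) = 56; x_3 ≥ 7 gives C(5,3) = 10; x_4 ≥ 4 gives C(8,3) = 56. Together 206.
Add back pairs where two caps are both exceeded: 10 + 0 + 10 + 0 + 4 + 0 = 24.
By inclusion–exclusion the count is 220 − 206 + 24 = 38.

38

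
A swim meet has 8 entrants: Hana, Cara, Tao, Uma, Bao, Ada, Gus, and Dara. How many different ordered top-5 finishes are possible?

This is an ordered selection of 5 from 8: P(8,5).
That gives 8 × 7 × 6 × 5 × 4 = 6720.

6720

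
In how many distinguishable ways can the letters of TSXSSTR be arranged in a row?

The 7 letters of TSXSSTR have repeats: S appearing 3 times and T appearing twice.
The number of distinct arrangements is 7!/(3!·2!) = 5040/12 = 420.

420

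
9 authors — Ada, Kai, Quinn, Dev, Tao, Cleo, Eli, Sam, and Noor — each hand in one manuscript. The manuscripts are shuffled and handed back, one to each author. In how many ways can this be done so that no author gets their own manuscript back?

This is the derangement count D_9: permutations of 9 items with no fixed point.
By inclusion–exclusion this is Σ_{j=0}^{9} (−1)^j C(9,j)·(9−j)!.
Computing: 362880 − 362880 + 181440 − 60480 + 15120 − 3024 + 504 − 72 + 9 − 1 = 133496.

133496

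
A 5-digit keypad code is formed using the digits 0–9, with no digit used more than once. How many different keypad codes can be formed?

With no repetition, fill the 5 digits in order: 10 choices, then 9, down to 6.
That product is 10 × 9 × 8 × 7 × 6 = 30240.

30240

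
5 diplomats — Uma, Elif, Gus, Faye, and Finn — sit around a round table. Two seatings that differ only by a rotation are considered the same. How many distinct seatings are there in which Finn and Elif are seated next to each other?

12

Glue Finn and Elif into a block (2 internal orders). Seating 4 units around a circle gives (3)! arrangements.
So 2 × (3)! = 2 × 6 = 12.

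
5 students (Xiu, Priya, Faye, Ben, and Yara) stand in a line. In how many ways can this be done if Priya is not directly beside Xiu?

72

There are 5! = 120 arrangements in all. If Priya and Xiu are adjacent, merging them into one block gives 2·(4)! = 48 arrangements.
Complementary counting: 120 − 48 = 72.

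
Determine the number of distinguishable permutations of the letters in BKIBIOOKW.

22680

BKIBIOOKW has 9 letters with B appearing twice, I appearing twice, K appearing twice, and O appearing twice.
So there are 9! / (2!·2!·2!·2!) = 22680 distinguishable arrangements.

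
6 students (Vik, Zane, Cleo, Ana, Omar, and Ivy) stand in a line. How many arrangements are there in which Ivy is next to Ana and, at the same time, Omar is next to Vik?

96

Treat {Ivy,Ana} as one block (2 orders) and {Omar,Vik} as another (2 orders).
That leaves 4 units to arrange: 2 × 2 × 4! = 4 × 24 = 96.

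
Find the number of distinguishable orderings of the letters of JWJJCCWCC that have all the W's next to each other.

280

Treat the 2 copies of W as a single block. The multiset to arrange is then {WW, C, C, C, C, J, J, J}, 8 items in all.
That gives (8)!/(4!·3!) = 280 arrangements.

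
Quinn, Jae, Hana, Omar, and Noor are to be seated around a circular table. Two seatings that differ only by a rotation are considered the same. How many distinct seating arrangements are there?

24

Seat Quinn anywhere (absorbing the rotational symmetry), then permute the other 4: (4)! = 24.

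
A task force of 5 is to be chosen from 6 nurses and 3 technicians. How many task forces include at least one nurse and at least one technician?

120

Total 5-person selections from all 9: C(9,5) = 126.
Subtract selections that omit an entire group: no nurses → C(3,5) = 0; no technicians → C(6,5) = 6.
Both groups omitted at once is impossible, so 126 − 6 = 120.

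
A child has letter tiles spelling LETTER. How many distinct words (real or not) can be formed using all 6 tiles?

180

Letter multiplicities in LETTER: E×2, L×1, R×1, T×2.
Dividing 6! = 720 by 2!·2! = 4 for the repeated letters gives 180.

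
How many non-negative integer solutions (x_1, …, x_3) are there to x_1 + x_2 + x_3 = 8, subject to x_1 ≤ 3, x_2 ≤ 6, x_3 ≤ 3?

By stars and bars, unrestricted non-negative solutions to x_1+…+x_3 = 8 number C(8+2,2) = 45.
Subtract solutions that violate a single cap (substitute x_i' = x_i − (cap_i+1)): x_1 ≥ 4 gives C(6,2) = 15; x_2 ≥ 7 gives C(3,2) = 3; x_3 ≥ 4 gives C(6,2) = 15. Together 33.
Add back pairs where two caps are both exceeded: 0 + 1 + 0 = 1.
By inclusion–exclusion the count is 45 − 33 + 1 = 13.

13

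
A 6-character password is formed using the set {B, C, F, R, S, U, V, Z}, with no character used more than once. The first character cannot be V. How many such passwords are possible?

The first character has 8−1 = 7 choices (anything except V).
The remaining 5 characters are filled from the other 7 symbols without repetition: 7 × 6 × 5 × 4 × 3 = 2520.
Total: 7 × 2520 = 17640.

17640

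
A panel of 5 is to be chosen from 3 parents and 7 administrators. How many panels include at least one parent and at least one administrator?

231

Total 5-person selections from all 10: C(10,5) = 252.
Selections missing a whole group: no parents → C(7,5) = 21; no administrators → C(3,5) = 0.
Both groups omitted at once is impossible, so 252 − 21 = 231.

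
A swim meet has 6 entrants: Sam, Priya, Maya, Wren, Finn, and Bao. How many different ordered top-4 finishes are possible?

There are 6 choices for 1st place, 5 for 2nd, and so on down to 3 for position 4.
That gives 6 × 5 × 4 × 3 = 360.

360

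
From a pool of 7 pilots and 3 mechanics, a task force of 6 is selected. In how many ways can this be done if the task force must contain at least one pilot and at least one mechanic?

203

Total 6-person selections from all 10: C(10,6) = 210.
Selections missing a whole group: no pilots → C(3,6) = 0; no mechanics → C(7,6) = 7.
Both groups omitted at once is impossible, so 210 − 7 = 203.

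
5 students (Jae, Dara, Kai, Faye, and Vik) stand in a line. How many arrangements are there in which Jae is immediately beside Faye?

48

Treat {Jae, Faye} as a single unit. There are 4 units to order, and the pair itself can be ordered 2 ways.
So the count is 2·(4)! = 48.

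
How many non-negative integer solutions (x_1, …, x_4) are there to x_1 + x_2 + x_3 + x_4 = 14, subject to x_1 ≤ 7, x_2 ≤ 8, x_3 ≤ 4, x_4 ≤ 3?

109

Without the upper bounds there are C(17,3) = 680 ways to split 14 among 4 variables.
Subtract solutions that violate a single cap (substitute x_i' = x_i − (cap_i+1)): x_1 ≥ 8 gives C(9,3) = 84; x_2 ≥ 9 gives C(8,3) = 56; x_3 ≥ 5 gives C(12,3) = 220; x_4 ≥ 4 gives C(13,3) = 286. Together 646.
Add back pairs where two caps are both exceeded: 0 + 4 + 10 + 1 + 4 + 56 = 75.
By inclusion–exclusion the count is 680 − 646 + 75 = 109.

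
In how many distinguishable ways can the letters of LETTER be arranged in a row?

LETTER has 6 letters with E appearing twice and T appearing twice.
Dividing 6! = 720 by 2!·2! = 4 for the repeated letters gives 180.

180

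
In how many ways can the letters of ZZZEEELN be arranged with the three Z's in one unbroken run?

Treat the 3 copies of Z as a single block. The multiset to arrange is then {ZZZ, E, E, E, L, N}, 6 items in all.
That gives (6)!/(3!) = 120 arrangements.

120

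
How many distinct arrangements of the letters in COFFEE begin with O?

With the first slot taken by O, it remains to arrange the other 5 letters (CFFEE).
Those 5 letters have E appearing twice and F appearing twice, giving (5)!/(2!·2!) = 30.

30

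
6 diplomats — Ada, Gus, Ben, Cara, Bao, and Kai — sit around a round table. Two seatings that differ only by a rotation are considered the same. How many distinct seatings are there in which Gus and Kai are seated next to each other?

Treat {Gus, Kai} as one unit (2 internal orders) and seat the resulting 5 units around the table: (4)! circular arrangements.
So 2 × (4)! = 2 × 24 = 48.

48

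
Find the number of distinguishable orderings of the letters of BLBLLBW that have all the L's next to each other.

20

Treat the 3 copies of L as a single block. The multiset to arrange is then {LLL, B, B, B, W}, 5 items in all.
That gives (5)!/(3!) = 20 arrangements.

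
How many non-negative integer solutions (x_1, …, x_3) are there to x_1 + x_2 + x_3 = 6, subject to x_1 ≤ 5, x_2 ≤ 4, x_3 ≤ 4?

Without the upper bounds there are C(8,2) = 28 ways to split 6 among 3 variables.
Subtract solutions that violate a single cap (substitute x_i' = x_i − (cap_i+1)): x_1 ≥ 6 gives C(2,2) = 1; x_2 ≥ 5 gives C(3,2) = 3; x_3 ≥ 5 gives C(3,2) = 3. Together 7.
No two caps can be exceeded simultaneously, so the pair terms are all 0.
By inclusion–exclusion the count is 28 − 7 + 0 = 21.

21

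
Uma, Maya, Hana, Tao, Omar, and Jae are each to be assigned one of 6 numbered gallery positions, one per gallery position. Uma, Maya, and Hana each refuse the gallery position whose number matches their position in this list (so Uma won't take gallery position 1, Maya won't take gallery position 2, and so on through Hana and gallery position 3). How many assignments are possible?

426

Let Aᵢ (for i ∈ {1, 2, 3}) be the placements that put person i in their forbidden gallery position. Any j of these fix j positions, leaving (6−j)! ways to fill the rest, and there are C(3,j) ways to pick which j.
By inclusion–exclusion, the number of valid placements is Σ_{j=0}^{3} (−1)^j C(3,j)·(6−j)!.
Computing: 720 − 360 + 72 − 6 = 426.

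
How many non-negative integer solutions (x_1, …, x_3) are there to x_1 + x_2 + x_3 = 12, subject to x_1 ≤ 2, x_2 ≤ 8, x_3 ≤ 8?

Without the upper bounds there are C(14,2) = 91 ways to split 12 among 3 variables.
Subtract solutions that violate a single cap (substitute x_i' = x_i − (cap_i+1)): x_1 ≥ 3 gives C(11,2) = 55; x_2 ≥ 9 gives C(5,2) = 10; x_3 ≥ 9 gives C(5,2) = 10. Together 75.
Add back pairs where two caps are both exceeded: 1 + 1 + 0 = 2.
By inclusion–exclusion the count is 91 − 75 + 2 = 18.

18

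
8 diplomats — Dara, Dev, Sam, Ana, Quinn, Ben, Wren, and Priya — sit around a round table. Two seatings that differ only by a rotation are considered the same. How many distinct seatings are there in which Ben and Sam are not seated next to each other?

All circular seatings of 8 people number (7)! = 5040.
Seatings with Ben beside Sam: treat them as a block with 2 internal orders, giving 2 × (6)! = 1440.
Subtracting, 5040 − 1440 = 3600.

3600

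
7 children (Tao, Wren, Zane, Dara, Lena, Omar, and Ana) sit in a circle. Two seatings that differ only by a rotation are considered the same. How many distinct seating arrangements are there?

720

Fix one person's seat to break rotational symmetry; the remaining 6 people can be arranged in (6)! = 720 ways.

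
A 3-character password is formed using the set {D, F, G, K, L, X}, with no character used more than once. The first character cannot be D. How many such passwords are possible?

The first character has 6−1 = 5 choices (anything except D).
The remaining 2 characters are filled from the other 5 symbols without repetition: 5 × 4 = 20.
Total: 5 × 20 = 100.

100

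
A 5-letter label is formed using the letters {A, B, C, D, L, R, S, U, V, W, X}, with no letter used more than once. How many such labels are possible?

55440

This is a permutation of 5 out of 11: P(11,5) = 11!/6!.
That product is 11 × 10 × 9 × 8 × 7 = 55440.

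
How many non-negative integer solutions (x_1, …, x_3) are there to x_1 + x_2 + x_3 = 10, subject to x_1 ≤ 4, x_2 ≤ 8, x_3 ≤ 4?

Without the upper bounds there are C(12,2) = 66 ways to split 10 among 3 variables.
Subtract solutions that violate a single cap (substitute x_i' = x_i − (cap_i+1)): x_1 ≥ 5 gives C(7,2) = 21; x_2 ≥ 9 gives C(3,2) = 3; x_3 ≥ 5 gives C(7,2) = 21. Together 45.
Add back pairs where two caps are both exceeded: 0 + 1 + 0 = 1.
By inclusion–exclusion the count is 66 − 45 + 1 = 22.

22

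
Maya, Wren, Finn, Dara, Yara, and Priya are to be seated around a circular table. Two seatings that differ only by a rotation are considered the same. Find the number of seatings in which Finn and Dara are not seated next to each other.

Without the restriction there are (5)! = 120 seatings.
Seatings with Finn beside Dara: treat them as a block with 2 internal orders, giving 2 × (4)! = 48.
Subtracting, 120 − 48 = 72.

72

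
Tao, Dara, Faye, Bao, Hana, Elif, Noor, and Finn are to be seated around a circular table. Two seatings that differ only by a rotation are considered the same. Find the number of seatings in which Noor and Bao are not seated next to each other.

All circular seatings of 8 people number (7)! = 5040.
Seatings with Noor beside Bao: treat them as a block with 2 internal orders, giving 2 × (6)! = 1440.
Subtracting, 5040 − 1440 = 3600.

3600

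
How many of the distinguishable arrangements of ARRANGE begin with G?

Fix G in the first position and arrange the remaining 6 letters.
Those 6 letters have A appearing twice and R appearing twice, giving (6)!/(2!·2!) = 180.

180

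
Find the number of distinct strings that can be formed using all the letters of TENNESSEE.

TENNESSEE has 9 letters with E appearing 4 times, N appearing twice, and S appearing twice.
Dividing 9! = 362880 by 4!·2!·2! = 96 for the repeated letters gives 3780.

3780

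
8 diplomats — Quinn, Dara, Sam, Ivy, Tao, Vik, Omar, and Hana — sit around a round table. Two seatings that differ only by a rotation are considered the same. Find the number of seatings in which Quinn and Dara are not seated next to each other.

All circular seatings of 8 people number (7)! = 5040.
Those with Quinn next to Dara: fuse the pair into one unit and seat 7 units around a circle — 2·(6)! = 1440.
Subtracting, 5040 − 1440 = 3600.

3600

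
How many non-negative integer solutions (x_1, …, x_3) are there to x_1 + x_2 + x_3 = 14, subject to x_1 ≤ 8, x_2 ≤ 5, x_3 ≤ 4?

10

Ignoring the caps, the number of non-negative solutions to x_1+…+x_3 = 14 is C(16,2) = 120.
Subtract solutions that violate a single cap (substitute x_i' = x_i − (cap_i+1)): x_1 ≥ 9 gives C(7,2) = 21; x_2 ≥ 6 gives C(10,2) = 45; x_3 ≥ 5 gives C(11,2) = 55. Together 121.
Add back pairs where two caps are both exceeded: 0 + 1 + 10 = 11.
By inclusion–exclusion the count is 120 − 121 + 11 = 10.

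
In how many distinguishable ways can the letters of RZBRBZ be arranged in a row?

Letter multiplicities in RZBRBZ: B×2, R×2, Z×2.
The number of distinct arrangements is 6!/(2!·2!·2!) = 720/8 = 90.

90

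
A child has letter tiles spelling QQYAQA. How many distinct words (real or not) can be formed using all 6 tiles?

60

The 6 letters of QQYAQA have repeats: A appearing twice and Q appearing 3 times.
The number of distinct arrangements is 6!/(3!·2!) = 720/12 = 60.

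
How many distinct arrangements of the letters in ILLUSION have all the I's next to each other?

2520

Treat the 2 copies of I as a single block. The multiset to arrange is then {II, L, L, N, O, S, U}, 7 items in all.
That gives (7)!/(2!) = 2520 arrangements.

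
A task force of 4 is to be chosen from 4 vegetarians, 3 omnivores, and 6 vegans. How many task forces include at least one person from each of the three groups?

360

Unrestricted: C(13,4) = 715 ways to pick any 4 of the 13.
Selections missing a whole group: no vegetarians → C(9,4) = 126; no omnivores → C(10,4) = 210; no vegans → C(7,4) = 35.
Add back selections omitting two groups (i.e. drawn from a single group): C(4,4) + C(3,4) + C(6,4) = 16.
By inclusion–exclusion: 715 − 371 + 16 = 360.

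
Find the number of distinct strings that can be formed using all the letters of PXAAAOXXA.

2520

PXAAAOXXA has 9 letters with A appearing 4 times and X appearing 3 times.
The number of distinct arrangements is 9!/(4!·3!) = 362880/144 = 2520.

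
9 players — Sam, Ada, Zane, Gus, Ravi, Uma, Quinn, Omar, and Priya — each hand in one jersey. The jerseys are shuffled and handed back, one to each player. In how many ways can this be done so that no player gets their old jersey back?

Let Aᵢ be the assignments in which player i gets their old jersey. We want the size of the complement of A₁∪…∪A_9.
By inclusion–exclusion this is Σ_{j=0}^{9} (−1)^j C(9,j)·(9−j)!.
Computing: 362880 − 362880 + 181440 − 60480 + 15120 − 3024 + 504 − 72 + 9 − 1 = 133496.

133496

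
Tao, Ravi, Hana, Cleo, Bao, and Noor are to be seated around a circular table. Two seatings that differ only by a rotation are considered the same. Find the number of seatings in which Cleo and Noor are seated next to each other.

Treat {Cleo, Noor} as one unit (2 internal orders) and seat the resulting 5 units around the table: (4)! circular arrangements.
So 2 × (4)! = 2 × 24 = 48.

48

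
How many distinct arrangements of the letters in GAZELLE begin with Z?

Fix Z in the first position and arrange the remaining 6 letters.
Those 6 letters have E appearing twice and L appearing twice, giving (6)!/(2!·2!) = 180.

180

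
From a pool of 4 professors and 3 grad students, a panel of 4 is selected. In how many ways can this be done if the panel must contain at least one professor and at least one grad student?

34

With no constraint there are C(7,4) = 35 possible selections.
Subtract selections that omit an entire group: no professors → C(3,4) = 0; no grad students → C(4,4) = 1.
Both groups omitted at once is impossible, so 35 − 1 = 34.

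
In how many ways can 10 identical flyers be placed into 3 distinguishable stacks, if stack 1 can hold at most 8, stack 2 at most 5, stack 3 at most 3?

21

Ignoring the caps, the number of non-negative solutions to x_1+…+x_3 = 10 is C(12,2) = 66.
Subtract solutions that violate a single cap (substitute x_i' = x_i − (cap_i+1)): x_1 ≥ 9 gives C(3,2) = 3; x_2 ≥ 6 gives C(6,2) = 15; x_3 ≥ 4 gives C(8,2) = 28. Together 46.
Add back pairs where two caps are both exceeded: 0 + 0 + 1 = 1.
By inclusion–exclusion the count is 66 − 46 + 1 = 21.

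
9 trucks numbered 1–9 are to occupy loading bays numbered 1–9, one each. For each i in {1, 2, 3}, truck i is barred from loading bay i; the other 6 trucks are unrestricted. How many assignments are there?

Let Aᵢ (for i ∈ {1, 2, 3}) be the placements that put truck i in its forbidden loading bay. Any j of these fix j positions, leaving (9−j)! ways to fill the rest, and there are C(3,j) ways to pick which j.
By inclusion–exclusion, the number of valid placements is Σ_{j=0}^{3} (−1)^j C(3,j)·(9−j)!.
Computing: 362880 − 120960 + 15120 − 720 = 256320.

256320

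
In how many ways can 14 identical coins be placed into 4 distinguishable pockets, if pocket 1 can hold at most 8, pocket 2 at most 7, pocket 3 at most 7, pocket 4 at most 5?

293

By stars and bars, unrestricted non-negative solutions to x_1+…+x_4 = 14 number C(14+3,3) = 680.
Subtract solutions that violate a single cap (substitute x_i' = x_i − (cap_i+1)): x_1 ≥ 9 gives C(8,3) = 56; x_2 ≥ 8 gives C(9,3) = 84; x_3 ≥ 8 gives C(9,3) = 84; x_4 ≥ 6 gives C(11,3) = 165. Together 389.
Add back pairs where two caps are both exceeded: 0 + 0 + 0 + 0 + 1 + 1 = 2.
By inclusion–exclusion the count is 680 − 389 + 2 = 293.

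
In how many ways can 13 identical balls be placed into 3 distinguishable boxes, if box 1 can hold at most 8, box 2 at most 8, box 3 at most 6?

47

Ignoring the caps, the number of non-negative solutions to x_1+…+x_3 = 13 is C(15,2) = 105.
Subtract solutions that violate a single cap (substitute x_i' = x_i − (cap_i+1)): x_1 ≥ 9 gives C(6,2) = 15; x_2 ≥ 9 gives C(6,2) = 15; x_3 ≥ 7 gives C(8,2) = 28. Together 58.
No two caps can be exceeded simultaneously, so the pair terms are all 0.
By inclusion–exclusion the count is 105 − 58 + 0 = 47.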